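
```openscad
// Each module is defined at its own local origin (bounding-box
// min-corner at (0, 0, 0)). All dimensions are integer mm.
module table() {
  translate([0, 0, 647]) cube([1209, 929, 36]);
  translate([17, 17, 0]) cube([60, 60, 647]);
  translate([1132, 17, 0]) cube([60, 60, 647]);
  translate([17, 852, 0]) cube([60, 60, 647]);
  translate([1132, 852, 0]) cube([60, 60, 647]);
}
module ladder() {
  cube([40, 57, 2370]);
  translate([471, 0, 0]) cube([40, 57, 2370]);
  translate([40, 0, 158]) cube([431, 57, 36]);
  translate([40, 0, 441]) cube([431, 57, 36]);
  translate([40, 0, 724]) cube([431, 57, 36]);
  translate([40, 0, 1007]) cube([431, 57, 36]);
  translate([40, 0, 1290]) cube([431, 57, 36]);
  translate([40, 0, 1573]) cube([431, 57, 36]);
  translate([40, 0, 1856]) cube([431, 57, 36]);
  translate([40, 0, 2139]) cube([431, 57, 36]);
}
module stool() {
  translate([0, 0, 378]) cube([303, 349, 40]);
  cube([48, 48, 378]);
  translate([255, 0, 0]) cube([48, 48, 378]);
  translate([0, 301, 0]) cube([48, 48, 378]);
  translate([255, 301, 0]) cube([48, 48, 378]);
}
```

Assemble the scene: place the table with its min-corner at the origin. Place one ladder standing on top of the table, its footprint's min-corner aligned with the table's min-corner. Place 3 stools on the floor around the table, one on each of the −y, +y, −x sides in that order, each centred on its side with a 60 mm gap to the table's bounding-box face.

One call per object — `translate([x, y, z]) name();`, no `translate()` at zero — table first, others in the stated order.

table();
translate([0, 0, 683]) ladder();
translate([453, -409, 0]) stool();
translate([453, 989, 0]) stool();
translate([-363, 290, 0]) stool();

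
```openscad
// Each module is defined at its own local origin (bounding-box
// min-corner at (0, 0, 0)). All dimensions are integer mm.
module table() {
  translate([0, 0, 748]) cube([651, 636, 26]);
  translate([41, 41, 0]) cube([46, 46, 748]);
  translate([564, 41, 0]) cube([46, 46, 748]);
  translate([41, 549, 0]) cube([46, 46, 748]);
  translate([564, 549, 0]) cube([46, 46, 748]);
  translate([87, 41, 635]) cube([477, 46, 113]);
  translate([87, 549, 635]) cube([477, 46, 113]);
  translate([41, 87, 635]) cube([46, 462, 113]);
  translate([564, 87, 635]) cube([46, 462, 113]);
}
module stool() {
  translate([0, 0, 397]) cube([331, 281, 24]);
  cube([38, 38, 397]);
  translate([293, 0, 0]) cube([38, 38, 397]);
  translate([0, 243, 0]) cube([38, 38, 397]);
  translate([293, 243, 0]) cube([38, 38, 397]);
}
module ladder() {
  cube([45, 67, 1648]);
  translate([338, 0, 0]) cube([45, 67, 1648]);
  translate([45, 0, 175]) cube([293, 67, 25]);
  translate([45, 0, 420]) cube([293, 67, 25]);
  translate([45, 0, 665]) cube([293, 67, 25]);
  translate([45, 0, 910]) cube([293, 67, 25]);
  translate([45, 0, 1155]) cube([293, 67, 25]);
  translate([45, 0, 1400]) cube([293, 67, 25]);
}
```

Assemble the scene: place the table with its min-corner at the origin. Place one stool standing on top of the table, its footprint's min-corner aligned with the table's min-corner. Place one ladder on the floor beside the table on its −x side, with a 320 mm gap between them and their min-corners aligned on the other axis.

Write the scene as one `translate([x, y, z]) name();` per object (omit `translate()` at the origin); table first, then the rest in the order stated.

table();
translate([0, 0, 774]) stool();
translate([-703, 0, 0]) ladder();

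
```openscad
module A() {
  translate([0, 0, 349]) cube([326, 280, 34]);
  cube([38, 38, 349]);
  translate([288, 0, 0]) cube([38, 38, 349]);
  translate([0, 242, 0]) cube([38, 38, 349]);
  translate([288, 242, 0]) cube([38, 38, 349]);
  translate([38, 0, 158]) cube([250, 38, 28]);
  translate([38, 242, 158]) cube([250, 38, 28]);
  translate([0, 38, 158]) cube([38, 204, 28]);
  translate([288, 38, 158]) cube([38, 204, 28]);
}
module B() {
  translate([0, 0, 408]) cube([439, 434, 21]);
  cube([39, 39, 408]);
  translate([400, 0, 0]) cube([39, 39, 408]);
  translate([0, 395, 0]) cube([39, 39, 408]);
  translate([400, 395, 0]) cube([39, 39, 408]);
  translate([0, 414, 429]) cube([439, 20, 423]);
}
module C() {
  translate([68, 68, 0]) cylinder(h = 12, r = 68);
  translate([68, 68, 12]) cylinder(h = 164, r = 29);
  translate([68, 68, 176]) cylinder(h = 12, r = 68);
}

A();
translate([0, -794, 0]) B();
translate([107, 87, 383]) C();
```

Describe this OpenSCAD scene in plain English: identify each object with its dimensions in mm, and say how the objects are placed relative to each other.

A is a simple wooden stool: a rectangular seat 326 mm (x) by 280 mm (y), 34 mm thick, top face at z = 383 mm, on four square legs, each 38×38 mm in cross-section. The legs rest on z = 0, each flush with a corner of the seat. Four stretchers, 38 mm wide and 28 mm tall, connect adjacent legs with their undersides at z = 158 mm, each running between the inner faces of the legs it joins and aligned with the legs' outer faces on the other axis.

B is a chair. The seat is a 439×434×21 mm slab with its top at z = 429 mm, on four 39×39 mm corner legs (flush with the seat edges, standing on z = 0). A flat backrest 20 mm thick, 423 mm tall, spans the full seat width and rises from the seat top along its +y edge, rear face flush with the rear of the seat.

C is a spool: two coaxial disc flanges of radius 68 mm and thickness 12 mm, joined by a core cylinder of radius 29 mm and height 164 mm. The lower flange rests on z = 0 and the three cylinders share a vertical axis.

The chair is on the floor beside the stool on its −y side. The spool is on top of the stool.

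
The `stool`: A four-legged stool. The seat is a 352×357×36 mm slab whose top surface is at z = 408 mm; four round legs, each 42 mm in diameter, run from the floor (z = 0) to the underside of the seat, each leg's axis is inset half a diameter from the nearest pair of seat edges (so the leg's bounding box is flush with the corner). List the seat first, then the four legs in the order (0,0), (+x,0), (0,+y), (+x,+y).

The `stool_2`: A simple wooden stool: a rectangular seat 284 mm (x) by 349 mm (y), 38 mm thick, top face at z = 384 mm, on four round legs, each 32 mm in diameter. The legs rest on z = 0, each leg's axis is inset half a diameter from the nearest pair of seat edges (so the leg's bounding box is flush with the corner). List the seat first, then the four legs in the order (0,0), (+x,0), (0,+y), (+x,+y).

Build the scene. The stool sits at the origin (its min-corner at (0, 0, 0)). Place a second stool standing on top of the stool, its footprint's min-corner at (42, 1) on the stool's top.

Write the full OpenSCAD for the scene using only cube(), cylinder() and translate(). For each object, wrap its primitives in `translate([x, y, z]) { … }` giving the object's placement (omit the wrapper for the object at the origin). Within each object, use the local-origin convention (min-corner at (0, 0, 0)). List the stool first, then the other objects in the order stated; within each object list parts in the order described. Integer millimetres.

translate([0, 0, 372]) cube([352, 357, 36]);
translate([21, 21, 0]) cylinder(h = 372, r = 21);
translate([331, 21, 0]) cylinder(h = 372, r = 21);
translate([21, 336, 0]) cylinder(h = 372, r = 21);
translate([331, 336, 0]) cylinder(h = 372, r = 21);
translate([42, 1, 408]) {
  translate([0, 0, 346]) cube([284, 349, 38]);
  translate([16, 16, 0]) cylinder(h = 346, r = 16);
  translate([268, 16, 0]) cylinder(h = 346, r = 16);
  translate([16, 333, 0]) cylinder(h = 346, r = 16);
  translate([268, 333, 0]) cylinder(h = 346, r = 16);
}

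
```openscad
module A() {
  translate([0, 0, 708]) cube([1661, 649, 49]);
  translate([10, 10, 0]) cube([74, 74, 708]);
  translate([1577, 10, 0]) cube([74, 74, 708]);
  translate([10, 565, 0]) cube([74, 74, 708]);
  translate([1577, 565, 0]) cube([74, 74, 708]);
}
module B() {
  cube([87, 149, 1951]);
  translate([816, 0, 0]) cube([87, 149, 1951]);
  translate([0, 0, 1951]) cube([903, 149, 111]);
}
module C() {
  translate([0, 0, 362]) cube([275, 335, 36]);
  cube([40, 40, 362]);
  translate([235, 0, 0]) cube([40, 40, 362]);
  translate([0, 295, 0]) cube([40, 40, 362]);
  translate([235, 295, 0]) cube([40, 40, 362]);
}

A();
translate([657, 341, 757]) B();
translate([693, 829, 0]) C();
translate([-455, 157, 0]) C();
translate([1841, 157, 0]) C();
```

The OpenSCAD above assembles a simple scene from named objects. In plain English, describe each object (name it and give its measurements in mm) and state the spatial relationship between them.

A is a table with a 1661×649 mm rectangular top, 49 mm thick, top surface at z = 757 mm, supported by four 74×74 mm square legs, each inset 10 mm from the nearest pair of top edges, running from the floor.

B is a rectangular door frame: two vertical jambs of 87×149 mm section, 1951 mm tall, with a clear opening 729 mm wide between their inner faces. A header 111 mm tall and 149 mm deep lies on top of the jambs and spans the full outside width.

C is a four-legged stool. The seat is 275×335 mm, 36 mm thick, top at z = 398 mm. It stands on four square legs, each 40×40 mm in cross-section, from z = 0 to the seat underside, each flush with a corner of the seat.

The door frame is on top of the table. Three stools sit around the table at the +y, −x, +x sides.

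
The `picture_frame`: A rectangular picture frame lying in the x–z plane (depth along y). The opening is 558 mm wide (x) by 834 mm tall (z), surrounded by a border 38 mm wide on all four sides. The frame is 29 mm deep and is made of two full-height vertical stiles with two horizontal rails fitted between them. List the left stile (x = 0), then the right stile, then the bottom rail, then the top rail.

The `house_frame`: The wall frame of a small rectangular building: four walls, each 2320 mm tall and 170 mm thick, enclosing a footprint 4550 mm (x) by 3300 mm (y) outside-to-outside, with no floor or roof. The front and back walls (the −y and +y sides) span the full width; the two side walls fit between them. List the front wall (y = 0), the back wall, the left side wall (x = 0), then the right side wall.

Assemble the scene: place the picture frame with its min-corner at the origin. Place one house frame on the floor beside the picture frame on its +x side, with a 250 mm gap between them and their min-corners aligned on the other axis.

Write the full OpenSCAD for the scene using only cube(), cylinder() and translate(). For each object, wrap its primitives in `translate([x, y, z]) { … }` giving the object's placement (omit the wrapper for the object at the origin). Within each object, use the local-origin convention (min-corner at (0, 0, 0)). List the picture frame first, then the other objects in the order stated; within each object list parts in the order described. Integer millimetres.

cube([38, 29, 910]);
translate([596, 0, 0]) cube([38, 29, 910]);
translate([38, 0, 0]) cube([558, 29, 38]);
translate([38, 0, 872]) cube([558, 29, 38]);
translate([884, 0, 0]) {
  cube([4550, 170, 2320]);
  translate([0, 3130, 0]) cube([4550, 170, 2320]);
  translate([0, 170, 0]) cube([170, 2960, 2320]);
  translate([4380, 170, 0]) cube([170, 2960, 2320]);
}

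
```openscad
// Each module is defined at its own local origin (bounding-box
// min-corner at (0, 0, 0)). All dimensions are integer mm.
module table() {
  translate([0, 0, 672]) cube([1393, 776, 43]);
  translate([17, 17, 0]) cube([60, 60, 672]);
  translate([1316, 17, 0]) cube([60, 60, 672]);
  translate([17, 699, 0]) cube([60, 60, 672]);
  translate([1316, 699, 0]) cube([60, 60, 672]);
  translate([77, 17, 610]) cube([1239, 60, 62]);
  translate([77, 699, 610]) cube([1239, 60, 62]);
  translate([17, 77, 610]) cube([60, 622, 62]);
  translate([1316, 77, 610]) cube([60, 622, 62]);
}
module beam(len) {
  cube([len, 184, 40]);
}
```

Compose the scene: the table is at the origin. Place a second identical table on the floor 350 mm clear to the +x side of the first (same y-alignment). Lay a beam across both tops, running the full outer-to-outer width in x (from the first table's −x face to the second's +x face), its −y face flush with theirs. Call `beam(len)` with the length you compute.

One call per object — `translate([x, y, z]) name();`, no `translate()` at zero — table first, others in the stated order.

table();
translate([1743, 0, 0]) table();
translate([0, 0, 715]) beam(3136);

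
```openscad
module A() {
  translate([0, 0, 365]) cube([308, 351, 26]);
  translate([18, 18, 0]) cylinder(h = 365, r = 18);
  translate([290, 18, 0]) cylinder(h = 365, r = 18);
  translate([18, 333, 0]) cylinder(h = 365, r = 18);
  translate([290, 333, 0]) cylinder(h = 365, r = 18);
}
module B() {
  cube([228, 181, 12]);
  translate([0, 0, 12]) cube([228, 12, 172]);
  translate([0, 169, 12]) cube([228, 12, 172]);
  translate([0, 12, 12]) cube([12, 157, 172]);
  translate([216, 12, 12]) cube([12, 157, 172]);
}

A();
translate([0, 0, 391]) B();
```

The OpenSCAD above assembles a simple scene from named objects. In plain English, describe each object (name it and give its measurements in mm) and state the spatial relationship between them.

A is a four-legged stool. The seat is a 308×351×26 mm slab whose top surface is at z = 391 mm; four round legs, each 36 mm in diameter, run from the floor (z = 0) to the underside of the seat, each leg's axis is inset half a diameter from the nearest pair of seat edges (so the leg's bounding box is flush with the corner).

B is an open storage box with external size 228×181×184 mm and wall thickness 12 mm (the base is also 12 mm thick). The base covers the whole footprint; the four walls stand on the base, with the y-facing walls full-width and the x-facing walls fitting between their inner faces.

The open box is on top of the stool.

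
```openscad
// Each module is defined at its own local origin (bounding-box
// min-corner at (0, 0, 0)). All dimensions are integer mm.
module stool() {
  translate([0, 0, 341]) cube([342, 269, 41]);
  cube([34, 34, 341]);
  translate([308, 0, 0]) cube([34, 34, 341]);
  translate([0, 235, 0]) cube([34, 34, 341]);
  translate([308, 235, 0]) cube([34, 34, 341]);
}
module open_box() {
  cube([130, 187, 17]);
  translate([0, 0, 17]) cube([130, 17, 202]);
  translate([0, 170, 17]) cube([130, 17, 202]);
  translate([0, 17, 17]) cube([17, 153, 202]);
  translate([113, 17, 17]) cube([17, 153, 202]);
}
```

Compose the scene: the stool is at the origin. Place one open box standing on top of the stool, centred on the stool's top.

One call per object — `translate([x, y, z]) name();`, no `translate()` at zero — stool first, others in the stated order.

stool();
translate([106, 41, 382]) open_box();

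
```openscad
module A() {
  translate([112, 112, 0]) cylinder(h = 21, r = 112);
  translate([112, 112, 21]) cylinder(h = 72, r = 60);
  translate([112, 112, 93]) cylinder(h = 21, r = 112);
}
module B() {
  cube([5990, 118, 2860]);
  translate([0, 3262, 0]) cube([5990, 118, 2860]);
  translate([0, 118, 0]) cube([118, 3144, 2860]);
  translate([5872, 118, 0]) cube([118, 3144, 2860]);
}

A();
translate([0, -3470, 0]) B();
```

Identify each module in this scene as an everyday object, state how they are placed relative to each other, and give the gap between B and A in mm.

A is a spool. B is a house frame. The house frame is on the floor beside the spool on its −y side. The gap between the house frame and the spool is 90 mm.

The house frame's nearest face is 90 mm from the spool's −y face.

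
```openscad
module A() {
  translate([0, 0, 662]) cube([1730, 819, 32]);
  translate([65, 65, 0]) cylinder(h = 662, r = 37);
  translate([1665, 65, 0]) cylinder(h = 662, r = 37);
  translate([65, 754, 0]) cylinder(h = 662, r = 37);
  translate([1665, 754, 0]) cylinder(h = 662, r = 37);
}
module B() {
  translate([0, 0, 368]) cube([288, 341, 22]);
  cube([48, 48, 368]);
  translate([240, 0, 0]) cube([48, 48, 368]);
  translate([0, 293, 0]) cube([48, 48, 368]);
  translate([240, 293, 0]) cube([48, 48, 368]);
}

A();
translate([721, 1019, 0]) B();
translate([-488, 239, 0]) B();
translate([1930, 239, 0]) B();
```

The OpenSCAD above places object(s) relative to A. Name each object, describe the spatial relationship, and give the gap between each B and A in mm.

A is a table. B is a stool. Three stools sit around the table at the +y, −x, +x sides. The gap between each stool and the table is 200 mm.

Each stool's nearest face is 200 mm from the table's bounding box.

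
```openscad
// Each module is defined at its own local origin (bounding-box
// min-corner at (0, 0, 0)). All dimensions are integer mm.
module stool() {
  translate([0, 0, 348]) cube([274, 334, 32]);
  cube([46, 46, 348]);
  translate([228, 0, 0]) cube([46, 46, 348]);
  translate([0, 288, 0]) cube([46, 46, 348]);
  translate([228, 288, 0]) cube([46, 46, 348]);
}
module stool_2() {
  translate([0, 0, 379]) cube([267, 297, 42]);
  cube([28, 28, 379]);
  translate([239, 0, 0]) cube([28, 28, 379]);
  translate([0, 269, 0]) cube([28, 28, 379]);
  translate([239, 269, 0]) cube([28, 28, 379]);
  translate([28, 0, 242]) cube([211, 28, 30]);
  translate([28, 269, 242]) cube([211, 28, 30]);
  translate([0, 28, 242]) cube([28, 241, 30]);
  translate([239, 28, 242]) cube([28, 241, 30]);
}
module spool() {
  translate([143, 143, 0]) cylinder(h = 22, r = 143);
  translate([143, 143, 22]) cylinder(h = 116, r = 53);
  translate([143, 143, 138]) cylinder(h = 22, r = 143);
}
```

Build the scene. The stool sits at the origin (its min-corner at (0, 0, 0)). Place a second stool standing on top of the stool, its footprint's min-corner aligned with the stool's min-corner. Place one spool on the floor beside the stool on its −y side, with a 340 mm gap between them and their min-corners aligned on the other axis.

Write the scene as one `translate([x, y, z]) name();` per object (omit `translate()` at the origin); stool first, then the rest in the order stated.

stool();
translate([0, 0, 380]) stool_2();
translate([0, -626, 0]) spool();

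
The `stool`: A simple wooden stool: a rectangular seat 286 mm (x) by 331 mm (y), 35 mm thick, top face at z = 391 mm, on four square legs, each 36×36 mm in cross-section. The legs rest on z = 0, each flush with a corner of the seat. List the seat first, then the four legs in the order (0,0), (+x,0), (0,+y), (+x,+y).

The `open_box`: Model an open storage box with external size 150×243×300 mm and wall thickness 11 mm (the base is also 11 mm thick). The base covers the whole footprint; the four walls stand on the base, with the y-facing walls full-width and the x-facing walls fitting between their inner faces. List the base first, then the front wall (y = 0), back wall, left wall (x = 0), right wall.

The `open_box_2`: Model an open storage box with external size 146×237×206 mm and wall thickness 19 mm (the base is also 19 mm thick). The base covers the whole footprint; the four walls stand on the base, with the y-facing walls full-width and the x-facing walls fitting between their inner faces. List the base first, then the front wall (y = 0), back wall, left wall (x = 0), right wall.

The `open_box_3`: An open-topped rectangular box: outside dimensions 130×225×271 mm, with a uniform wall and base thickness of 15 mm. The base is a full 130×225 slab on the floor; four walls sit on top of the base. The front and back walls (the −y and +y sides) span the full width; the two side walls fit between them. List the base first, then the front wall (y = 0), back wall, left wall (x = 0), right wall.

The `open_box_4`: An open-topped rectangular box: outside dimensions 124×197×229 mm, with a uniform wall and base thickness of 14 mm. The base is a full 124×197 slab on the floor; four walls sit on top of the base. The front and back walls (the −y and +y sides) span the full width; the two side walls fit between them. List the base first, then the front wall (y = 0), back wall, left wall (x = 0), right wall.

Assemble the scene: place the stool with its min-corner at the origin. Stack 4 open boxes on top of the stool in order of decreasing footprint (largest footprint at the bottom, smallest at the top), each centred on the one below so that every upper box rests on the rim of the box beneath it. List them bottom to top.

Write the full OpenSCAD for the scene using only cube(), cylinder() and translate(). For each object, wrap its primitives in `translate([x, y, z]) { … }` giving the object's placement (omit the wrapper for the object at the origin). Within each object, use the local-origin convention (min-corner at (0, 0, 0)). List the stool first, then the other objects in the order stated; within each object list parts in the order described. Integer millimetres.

translate([0, 0, 356]) cube([286, 331, 35]);
cube([36, 36, 356]);
translate([250, 0, 0]) cube([36, 36, 356]);
translate([0, 295, 0]) cube([36, 36, 356]);
translate([250, 295, 0]) cube([36, 36, 356]);
translate([68, 44, 391]) {
  cube([150, 243, 11]);
  translate([0, 0, 11]) cube([150, 11, 289]);
  translate([0, 232, 11]) cube([150, 11, 289]);
  translate([0, 11, 11]) cube([11, 221, 289]);
  translate([139, 11, 11]) cube([11, 221, 289]);
}
translate([70, 47, 691]) {
  cube([146, 237, 19]);
  translate([0, 0, 19]) cube([146, 19, 187]);
  translate([0, 218, 19]) cube([146, 19, 187]);
  translate([0, 19, 19]) cube([19, 199, 187]);
  translate([127, 19, 19]) cube([19, 199, 187]);
}
translate([78, 53, 897]) {
  cube([130, 225, 15]);
  translate([0, 0, 15]) cube([130, 15, 256]);
  translate([0, 210, 15]) cube([130, 15, 256]);
  translate([0, 15, 15]) cube([15, 195, 256]);
  translate([115, 15, 15]) cube([15, 195, 256]);
}
translate([81, 67, 1168]) {
  cube([124, 197, 14]);
  translate([0, 0, 14]) cube([124, 14, 215]);
  translate([0, 183, 14]) cube([124, 14, 215]);
  translate([0, 14, 14]) cube([14, 169, 215]);
  translate([110, 14, 14]) cube([14, 169, 215]);
}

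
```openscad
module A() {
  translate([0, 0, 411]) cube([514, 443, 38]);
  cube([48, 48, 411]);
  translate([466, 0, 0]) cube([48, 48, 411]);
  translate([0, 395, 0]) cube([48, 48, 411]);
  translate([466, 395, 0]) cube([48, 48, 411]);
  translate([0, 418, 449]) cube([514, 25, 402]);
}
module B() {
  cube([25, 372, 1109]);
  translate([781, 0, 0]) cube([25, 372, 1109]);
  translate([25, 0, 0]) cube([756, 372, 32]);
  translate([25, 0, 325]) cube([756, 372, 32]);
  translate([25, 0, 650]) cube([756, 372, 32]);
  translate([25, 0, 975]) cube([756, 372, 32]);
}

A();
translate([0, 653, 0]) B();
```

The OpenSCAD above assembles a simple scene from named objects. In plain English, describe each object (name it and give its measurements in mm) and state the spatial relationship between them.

A is a chair. The seat is a 514×443×38 mm slab with its top at z = 449 mm, on four 48×48 mm corner legs (flush with the seat edges, standing on z = 0). A flat backrest 25 mm thick, 402 mm tall, spans the full seat width and rises from the seat top along its +y edge, rear face flush with the rear of the seat.

B is a bookshelf 806 mm wide overall, 372 mm deep and 1109 mm tall. The two sides are 25 mm thick vertical panels. 4 horizontal shelves of 32 mm thickness span between the inner faces of the sides; the lowest shelf sits on the floor and shelves are stacked with a clear vertical gap of 293 mm between each pair.

The bookshelf is on the floor beside the chair on its +y side.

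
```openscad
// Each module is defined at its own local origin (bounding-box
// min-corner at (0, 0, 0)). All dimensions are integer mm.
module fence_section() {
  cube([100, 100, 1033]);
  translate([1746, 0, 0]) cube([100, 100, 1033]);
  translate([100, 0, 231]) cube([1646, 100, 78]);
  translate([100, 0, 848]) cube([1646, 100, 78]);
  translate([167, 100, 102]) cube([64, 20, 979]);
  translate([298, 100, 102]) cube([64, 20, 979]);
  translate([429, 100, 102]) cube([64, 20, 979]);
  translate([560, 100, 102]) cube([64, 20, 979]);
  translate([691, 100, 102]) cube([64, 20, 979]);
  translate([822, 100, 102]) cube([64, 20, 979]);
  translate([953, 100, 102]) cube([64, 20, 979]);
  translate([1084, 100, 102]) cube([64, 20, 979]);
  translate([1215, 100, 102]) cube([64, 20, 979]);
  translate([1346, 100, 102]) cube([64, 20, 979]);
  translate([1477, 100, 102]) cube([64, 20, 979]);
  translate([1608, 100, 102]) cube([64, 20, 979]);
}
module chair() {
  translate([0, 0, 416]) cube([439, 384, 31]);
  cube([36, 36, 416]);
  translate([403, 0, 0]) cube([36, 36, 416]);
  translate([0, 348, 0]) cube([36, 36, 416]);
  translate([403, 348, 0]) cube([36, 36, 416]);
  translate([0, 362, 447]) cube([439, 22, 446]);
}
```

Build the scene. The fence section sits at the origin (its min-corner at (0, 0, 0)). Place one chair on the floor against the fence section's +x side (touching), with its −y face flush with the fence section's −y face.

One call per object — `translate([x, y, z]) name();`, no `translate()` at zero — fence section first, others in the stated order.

fence_section();
translate([1846, 0, 0]) chair();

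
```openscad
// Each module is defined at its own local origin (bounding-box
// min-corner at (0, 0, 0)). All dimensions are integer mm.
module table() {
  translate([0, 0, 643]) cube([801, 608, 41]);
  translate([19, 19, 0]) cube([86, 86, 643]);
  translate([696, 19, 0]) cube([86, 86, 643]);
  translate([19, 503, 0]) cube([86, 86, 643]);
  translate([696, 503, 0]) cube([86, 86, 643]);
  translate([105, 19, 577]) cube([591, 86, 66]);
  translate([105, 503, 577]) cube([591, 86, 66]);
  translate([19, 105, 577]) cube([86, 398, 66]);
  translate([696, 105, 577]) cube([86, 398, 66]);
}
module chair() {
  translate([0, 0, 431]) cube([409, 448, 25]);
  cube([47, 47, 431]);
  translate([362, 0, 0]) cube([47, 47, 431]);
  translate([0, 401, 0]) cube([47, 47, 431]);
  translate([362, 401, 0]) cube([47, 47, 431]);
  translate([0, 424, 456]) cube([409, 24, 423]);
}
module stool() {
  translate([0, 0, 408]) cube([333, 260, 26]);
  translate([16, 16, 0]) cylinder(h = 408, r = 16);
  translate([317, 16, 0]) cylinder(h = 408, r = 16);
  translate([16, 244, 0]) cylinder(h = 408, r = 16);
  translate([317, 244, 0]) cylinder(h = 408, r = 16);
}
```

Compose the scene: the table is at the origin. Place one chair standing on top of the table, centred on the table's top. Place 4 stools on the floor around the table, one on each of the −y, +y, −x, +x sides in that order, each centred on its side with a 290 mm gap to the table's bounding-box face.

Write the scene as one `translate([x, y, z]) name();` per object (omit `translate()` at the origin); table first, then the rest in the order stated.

table();
translate([196, 80, 684]) chair();
translate([234, -550, 0]) stool();
translate([234, 898, 0]) stool();
translate([-623, 174, 0]) stool();
translate([1091, 174, 0]) stool();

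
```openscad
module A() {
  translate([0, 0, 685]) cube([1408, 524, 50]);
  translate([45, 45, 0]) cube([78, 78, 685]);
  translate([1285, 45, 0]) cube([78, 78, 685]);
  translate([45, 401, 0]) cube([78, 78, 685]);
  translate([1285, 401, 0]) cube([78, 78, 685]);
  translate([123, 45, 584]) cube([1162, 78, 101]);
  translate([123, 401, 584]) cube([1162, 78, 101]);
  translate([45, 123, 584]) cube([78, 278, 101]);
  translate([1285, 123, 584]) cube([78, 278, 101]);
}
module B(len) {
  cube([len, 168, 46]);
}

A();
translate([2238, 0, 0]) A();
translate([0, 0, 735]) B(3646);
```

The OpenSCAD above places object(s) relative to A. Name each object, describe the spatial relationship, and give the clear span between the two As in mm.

A is a table. B is a beam. A beam spans the tops of two tables. The clear span between the two tables is 830 mm.

Second table starts at x = 2238; first ends at x = 1408; clear span = 2238 − 1408 = 830 mm.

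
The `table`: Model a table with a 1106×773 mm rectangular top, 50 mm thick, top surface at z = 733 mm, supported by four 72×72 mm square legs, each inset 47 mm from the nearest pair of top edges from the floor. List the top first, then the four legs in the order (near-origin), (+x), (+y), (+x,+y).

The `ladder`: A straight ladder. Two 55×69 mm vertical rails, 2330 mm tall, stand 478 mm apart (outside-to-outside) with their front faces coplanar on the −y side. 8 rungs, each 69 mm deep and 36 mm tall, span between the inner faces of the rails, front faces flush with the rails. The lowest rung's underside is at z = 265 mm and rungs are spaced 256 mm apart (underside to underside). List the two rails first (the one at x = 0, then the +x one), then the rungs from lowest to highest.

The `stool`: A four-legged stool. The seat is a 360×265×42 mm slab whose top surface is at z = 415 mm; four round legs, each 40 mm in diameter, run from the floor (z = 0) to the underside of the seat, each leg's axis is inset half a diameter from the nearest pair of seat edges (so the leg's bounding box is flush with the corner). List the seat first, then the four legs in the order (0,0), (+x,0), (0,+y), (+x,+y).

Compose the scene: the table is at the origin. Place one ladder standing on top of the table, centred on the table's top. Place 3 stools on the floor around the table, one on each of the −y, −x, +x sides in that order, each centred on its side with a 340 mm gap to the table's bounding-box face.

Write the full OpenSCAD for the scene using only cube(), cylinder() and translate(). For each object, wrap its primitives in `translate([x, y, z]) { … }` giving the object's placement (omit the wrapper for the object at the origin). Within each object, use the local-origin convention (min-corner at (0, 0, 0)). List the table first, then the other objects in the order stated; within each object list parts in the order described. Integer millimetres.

translate([0, 0, 683]) cube([1106, 773, 50]);
translate([47, 47, 0]) cube([72, 72, 683]);
translate([987, 47, 0]) cube([72, 72, 683]);
translate([47, 654, 0]) cube([72, 72, 683]);
translate([987, 654, 0]) cube([72, 72, 683]);
translate([314, 352, 733]) {
  cube([55, 69, 2330]);
  translate([423, 0, 0]) cube([55, 69, 2330]);
  translate([55, 0, 265]) cube([368, 69, 36]);
  translate([55, 0, 521]) cube([368, 69, 36]);
  translate([55, 0, 777]) cube([368, 69, 36]);
  translate([55, 0, 1033]) cube([368, 69, 36]);
  translate([55, 0, 1289]) cube([368, 69, 36]);
  translate([55, 0, 1545]) cube([368, 69, 36]);
  translate([55, 0, 1801]) cube([368, 69, 36]);
  translate([55, 0, 2057]) cube([368, 69, 36]);
}
translate([373, -605, 0]) {
  translate([0, 0, 373]) cube([360, 265, 42]);
  translate([20, 20, 0]) cylinder(h = 373, r = 20);
  translate([340, 20, 0]) cylinder(h = 373, r = 20);
  translate([20, 245, 0]) cylinder(h = 373, r = 20);
  translate([340, 245, 0]) cylinder(h = 373, r = 20);
}
translate([-700, 254, 0]) {
  translate([0, 0, 373]) cube([360, 265, 42]);
  translate([20, 20, 0]) cylinder(h = 373, r = 20);
  translate([340, 20, 0]) cylinder(h = 373, r = 20);
  translate([20, 245, 0]) cylinder(h = 373, r = 20);
  translate([340, 245, 0]) cylinder(h = 373, r = 20);
}
translate([1446, 254, 0]) {
  translate([0, 0, 373]) cube([360, 265, 42]);
  translate([20, 20, 0]) cylinder(h = 373, r = 20);
  translate([340, 20, 0]) cylinder(h = 373, r = 20);
  translate([20, 245, 0]) cylinder(h = 373, r = 20);
  translate([340, 245, 0]) cylinder(h = 373, r = 20);
}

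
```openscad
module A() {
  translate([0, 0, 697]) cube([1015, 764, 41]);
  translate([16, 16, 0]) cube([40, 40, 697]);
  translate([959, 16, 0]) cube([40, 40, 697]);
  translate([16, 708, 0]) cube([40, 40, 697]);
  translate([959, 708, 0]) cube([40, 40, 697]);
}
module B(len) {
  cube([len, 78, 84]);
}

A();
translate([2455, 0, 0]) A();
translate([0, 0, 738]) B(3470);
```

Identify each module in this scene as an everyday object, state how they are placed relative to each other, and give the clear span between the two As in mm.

A is a table. B is a beam. A beam spans the tops of two tables. The clear span between the two tables is 1440 mm.

Second table starts at x = 2455; first ends at x = 1015; clear span = 2455 − 1015 = 1440 mm.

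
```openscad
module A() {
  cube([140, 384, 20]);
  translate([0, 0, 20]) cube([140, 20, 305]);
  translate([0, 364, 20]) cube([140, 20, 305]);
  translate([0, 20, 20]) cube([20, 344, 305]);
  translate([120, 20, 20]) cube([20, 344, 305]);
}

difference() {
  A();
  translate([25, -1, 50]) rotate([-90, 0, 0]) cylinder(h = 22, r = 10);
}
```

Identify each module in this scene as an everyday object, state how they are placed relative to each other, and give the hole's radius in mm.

A is an open box. The open box has a circular hole through its front wall. The hole's radius is 10 mm.

The subtracted cylinder has r = 10 mm.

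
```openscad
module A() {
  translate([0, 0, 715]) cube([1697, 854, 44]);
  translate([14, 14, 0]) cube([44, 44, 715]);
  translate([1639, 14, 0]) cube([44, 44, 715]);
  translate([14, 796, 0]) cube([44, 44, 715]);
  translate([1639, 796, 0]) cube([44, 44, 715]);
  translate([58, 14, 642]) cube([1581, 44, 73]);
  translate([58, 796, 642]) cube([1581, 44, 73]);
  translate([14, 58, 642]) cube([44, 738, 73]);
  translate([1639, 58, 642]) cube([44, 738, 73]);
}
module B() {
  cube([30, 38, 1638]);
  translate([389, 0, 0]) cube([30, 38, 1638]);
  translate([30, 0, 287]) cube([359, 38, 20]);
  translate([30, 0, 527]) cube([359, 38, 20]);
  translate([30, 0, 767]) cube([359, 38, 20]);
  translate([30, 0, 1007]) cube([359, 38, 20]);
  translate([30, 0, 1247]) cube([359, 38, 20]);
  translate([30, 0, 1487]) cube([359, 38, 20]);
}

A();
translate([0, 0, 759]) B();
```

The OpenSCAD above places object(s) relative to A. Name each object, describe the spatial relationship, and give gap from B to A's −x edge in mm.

A is a table. B is a ladder. The ladder is on top of the table. The gap from the ladder to the table's −x edge is 0 mm.

The ladder's min-x is at 0; the table's min-x is 0; gap = 0 mm.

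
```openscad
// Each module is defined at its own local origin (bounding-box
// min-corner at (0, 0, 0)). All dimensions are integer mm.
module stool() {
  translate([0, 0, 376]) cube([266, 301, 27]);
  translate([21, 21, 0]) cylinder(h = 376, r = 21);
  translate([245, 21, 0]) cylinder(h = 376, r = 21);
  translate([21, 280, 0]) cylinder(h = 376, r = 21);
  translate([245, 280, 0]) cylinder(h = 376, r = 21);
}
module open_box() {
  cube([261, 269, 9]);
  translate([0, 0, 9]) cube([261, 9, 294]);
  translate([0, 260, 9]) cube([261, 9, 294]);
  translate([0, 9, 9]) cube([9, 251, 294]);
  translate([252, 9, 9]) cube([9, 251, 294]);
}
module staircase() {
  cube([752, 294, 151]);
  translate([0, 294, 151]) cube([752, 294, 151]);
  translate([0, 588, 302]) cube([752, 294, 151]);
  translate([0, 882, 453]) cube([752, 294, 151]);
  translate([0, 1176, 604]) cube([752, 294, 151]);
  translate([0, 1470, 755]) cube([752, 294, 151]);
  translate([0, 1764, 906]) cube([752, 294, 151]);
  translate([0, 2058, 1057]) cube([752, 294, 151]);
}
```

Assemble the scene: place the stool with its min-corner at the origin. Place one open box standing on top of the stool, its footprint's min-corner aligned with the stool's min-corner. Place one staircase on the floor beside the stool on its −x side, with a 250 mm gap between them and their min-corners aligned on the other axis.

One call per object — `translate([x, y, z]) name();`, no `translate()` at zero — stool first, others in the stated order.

stool();
translate([0, 0, 403]) open_box();
translate([-1002, 0, 0]) staircase();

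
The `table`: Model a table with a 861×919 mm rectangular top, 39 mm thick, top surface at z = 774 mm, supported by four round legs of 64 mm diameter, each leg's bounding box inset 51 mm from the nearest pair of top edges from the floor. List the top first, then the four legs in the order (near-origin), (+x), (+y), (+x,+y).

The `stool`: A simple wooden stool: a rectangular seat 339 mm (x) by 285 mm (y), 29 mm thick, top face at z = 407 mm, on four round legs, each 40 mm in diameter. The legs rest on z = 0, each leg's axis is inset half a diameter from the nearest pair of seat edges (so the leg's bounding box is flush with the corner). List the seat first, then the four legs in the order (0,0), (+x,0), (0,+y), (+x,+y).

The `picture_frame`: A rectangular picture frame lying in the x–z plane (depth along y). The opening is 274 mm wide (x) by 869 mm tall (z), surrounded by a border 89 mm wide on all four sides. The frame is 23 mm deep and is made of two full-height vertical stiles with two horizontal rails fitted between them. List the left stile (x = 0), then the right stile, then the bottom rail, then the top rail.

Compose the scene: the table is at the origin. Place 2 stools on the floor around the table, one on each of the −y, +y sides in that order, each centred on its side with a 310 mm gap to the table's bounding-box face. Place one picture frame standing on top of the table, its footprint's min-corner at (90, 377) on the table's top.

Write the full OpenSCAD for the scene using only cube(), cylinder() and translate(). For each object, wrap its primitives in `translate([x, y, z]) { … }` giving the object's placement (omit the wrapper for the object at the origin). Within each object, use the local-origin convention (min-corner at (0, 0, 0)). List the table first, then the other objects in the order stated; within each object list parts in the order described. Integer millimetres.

translate([0, 0, 735]) cube([861, 919, 39]);
translate([83, 83, 0]) cylinder(h = 735, r = 32);
translate([778, 83, 0]) cylinder(h = 735, r = 32);
translate([83, 836, 0]) cylinder(h = 735, r = 32);
translate([778, 836, 0]) cylinder(h = 735, r = 32);
translate([261, -595, 0]) {
  translate([0, 0, 378]) cube([339, 285, 29]);
  translate([20, 20, 0]) cylinder(h = 378, r = 20);
  translate([319, 20, 0]) cylinder(h = 378, r = 20);
  translate([20, 265, 0]) cylinder(h = 378, r = 20);
  translate([319, 265, 0]) cylinder(h = 378, r = 20);
}
translate([261, 1229, 0]) {
  translate([0, 0, 378]) cube([339, 285, 29]);
  translate([20, 20, 0]) cylinder(h = 378, r = 20);
  translate([319, 20, 0]) cylinder(h = 378, r = 20);
  translate([20, 265, 0]) cylinder(h = 378, r = 20);
  translate([319, 265, 0]) cylinder(h = 378, r = 20);
}
translate([90, 377, 774]) {
  cube([89, 23, 1047]);
  translate([363, 0, 0]) cube([89, 23, 1047]);
  translate([89, 0, 0]) cube([274, 23, 89]);
  translate([89, 0, 958]) cube([274, 23, 89]);
}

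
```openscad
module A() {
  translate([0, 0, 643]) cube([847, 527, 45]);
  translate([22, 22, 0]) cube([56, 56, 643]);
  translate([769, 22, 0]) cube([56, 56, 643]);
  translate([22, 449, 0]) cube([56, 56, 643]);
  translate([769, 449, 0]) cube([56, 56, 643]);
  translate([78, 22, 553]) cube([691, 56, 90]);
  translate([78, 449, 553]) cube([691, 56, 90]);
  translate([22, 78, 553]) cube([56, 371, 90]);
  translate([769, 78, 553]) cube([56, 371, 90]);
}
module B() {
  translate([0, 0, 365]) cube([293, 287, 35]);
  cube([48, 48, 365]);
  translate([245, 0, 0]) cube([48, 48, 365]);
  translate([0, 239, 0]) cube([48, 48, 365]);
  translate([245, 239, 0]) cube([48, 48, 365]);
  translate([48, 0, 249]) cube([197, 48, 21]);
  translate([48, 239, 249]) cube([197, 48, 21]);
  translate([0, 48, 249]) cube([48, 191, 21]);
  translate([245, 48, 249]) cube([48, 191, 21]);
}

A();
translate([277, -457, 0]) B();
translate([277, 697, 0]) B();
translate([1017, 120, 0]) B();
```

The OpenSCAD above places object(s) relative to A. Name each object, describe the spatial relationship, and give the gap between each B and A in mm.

Each stool's nearest face is 170 mm from the table's bounding box.

A is a table. B is a stool. Three stools sit around the table at the −y, +y, +x sides. The gap between each stool and the table is 170 mm.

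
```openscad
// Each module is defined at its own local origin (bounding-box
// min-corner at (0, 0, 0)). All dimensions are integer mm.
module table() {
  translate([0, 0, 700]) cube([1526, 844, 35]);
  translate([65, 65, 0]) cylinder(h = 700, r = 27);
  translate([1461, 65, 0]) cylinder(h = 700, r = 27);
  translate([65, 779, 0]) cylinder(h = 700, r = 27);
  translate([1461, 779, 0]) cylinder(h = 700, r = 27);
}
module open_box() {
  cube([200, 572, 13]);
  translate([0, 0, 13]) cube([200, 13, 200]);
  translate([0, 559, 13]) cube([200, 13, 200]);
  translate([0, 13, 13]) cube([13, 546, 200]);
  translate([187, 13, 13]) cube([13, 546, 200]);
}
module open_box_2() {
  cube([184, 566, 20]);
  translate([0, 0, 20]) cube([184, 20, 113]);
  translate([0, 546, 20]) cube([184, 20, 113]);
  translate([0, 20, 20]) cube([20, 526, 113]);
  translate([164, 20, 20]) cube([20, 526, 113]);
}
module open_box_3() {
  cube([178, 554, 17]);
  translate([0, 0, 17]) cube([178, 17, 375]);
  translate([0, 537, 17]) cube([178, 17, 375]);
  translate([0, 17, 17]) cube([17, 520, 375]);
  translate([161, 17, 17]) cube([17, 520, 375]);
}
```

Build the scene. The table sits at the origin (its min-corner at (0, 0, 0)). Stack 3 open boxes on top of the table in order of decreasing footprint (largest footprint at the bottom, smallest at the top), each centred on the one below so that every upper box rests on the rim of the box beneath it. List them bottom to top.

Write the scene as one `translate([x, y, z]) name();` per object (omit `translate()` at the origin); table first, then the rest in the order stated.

table();
translate([663, 136, 735]) open_box();
translate([671, 139, 948]) open_box_2();
translate([674, 145, 1081]) open_box_3();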